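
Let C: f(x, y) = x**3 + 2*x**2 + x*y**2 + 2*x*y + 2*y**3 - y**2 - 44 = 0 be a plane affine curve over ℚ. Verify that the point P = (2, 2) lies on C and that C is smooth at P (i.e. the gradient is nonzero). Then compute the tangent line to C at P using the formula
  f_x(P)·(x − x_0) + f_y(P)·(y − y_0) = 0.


Tangent line at P: 28*x + 32*y - 120 = 0.

Step 1: f(2, 2) = 0, so P lies on C.
Step 2: partial derivatives
  f_x(x, y) = 3*x**2 + 4*x + y**2 + 2*y, f_y(x, y) = 2*x*y + 2*x + 6*y**2 - 2*y.
  f_x(P) = 28, f_y(P) = 32 (gradient nonzero, so P is smooth).
Step 3: tangent line at P: 28·(x − 2) + 32·(y − 2) = 0.
Expanding: 28*x + 32*y - 120 = 0.


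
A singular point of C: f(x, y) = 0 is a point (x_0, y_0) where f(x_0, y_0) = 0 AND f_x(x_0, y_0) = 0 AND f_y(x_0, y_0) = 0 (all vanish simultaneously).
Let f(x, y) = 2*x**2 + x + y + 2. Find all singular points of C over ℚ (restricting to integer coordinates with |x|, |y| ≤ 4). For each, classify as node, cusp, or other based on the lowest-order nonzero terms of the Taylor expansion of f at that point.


No singular points in the scanned grid; C is smooth there.

Compute partial derivatives:
  f_x = 4*x + 1.
  f_y = 1.
f_y = 1 is a nonzero constant, so f_y never vanishes: no point (x, y) can satisfy f = f_x = f_y = 0. In particular no (x, y) ∈ {−4, ..., 4}² is singular; the curve is smooth.


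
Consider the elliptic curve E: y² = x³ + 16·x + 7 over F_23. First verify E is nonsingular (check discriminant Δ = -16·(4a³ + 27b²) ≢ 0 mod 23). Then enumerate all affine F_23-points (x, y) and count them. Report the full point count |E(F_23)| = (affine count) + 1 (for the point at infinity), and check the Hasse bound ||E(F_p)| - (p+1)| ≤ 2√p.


Affine points = {(1, 1), (1, 22), (2, 1), (2, 22), (3, 6), (3, 17), (7, 5), (7, 18), (8, 7), (8, 16), (9, 11), (9, 12), (12, 8), (12, 15), (14, 10), (14, 13), (16, 9), (16, 14), (18, 3), (18, 20), (20, 1), (20, 22), (21, 6), (21, 17), (22, 6), (22, 17)}; affine count = 26; |E(F_23)| = 27.

Discriminant check: Δ ∝ 4a³ + 27b² = 4·16³ + 27·7² = 4·4096 + 27·49 ≡ 20 (mod 23). Nonzero ⇒ E is nonsingular.
For each x ∈ F_23, compute rhs = x³ + 16·x + 7 mod 23, then count y ∈ F_23 with y² ≡ rhs.
  x = 0: rhs = 7, matching y values: none (0 points).
  x = 1: rhs = 1, matching y values: 1, 22 (2 points).
  x = 2: rhs = 1, matching y values: 1, 22 (2 points).
  x = 3: rhs = 13, matching y values: 6, 17 (2 points).
  x = 4: rhs = 20, matching y values: none (0 points).
  x = 5: rhs = 5, matching y values: none (0 points).
  x = 6: rhs = 20, matching y values: none (0 points).
  x = 7: rhs = 2, matching y values: 5, 18 (2 points).
  x = 8: rhs = 3, matching y values: 7, 16 (2 points).
  x = 9: rhs = 6, matching y values: 11, 12 (2 points).
  x = 10: rhs = 17, matching y values: none (0 points).
  x = 11: rhs = 19, matching y values: none (0 points).
  x = 12: rhs = 18, matching y values: 8, 15 (2 points).
  x = 13: rhs = 20, matching y values: none (0 points).
  x = 14: rhs = 8, matching y values: 10, 13 (2 points).
  x = 15: rhs = 11, matching y values: none (0 points).
  x = 16: rhs = 12, matching y values: 9, 14 (2 points).
  x = 17: rhs = 17, matching y values: none (0 points).
  x = 18: rhs = 9, matching y values: 3, 20 (2 points).
  x = 19: rhs = 17, matching y values: none (0 points).
  x = 20: rhs = 1, matching y values: 1, 22 (2 points).
  x = 21: rhs = 13, matching y values: 6, 17 (2 points).
  x = 22: rhs = 13, matching y values: 6, 17 (2 points).
Total affine count: 26.
Full point count |E(F_23)| = 26 + 1 = 27.
Hasse bound: |27 − (23+1)| = |3| = 3 ≤ 2√23 ≈ 9.5917 ✓.


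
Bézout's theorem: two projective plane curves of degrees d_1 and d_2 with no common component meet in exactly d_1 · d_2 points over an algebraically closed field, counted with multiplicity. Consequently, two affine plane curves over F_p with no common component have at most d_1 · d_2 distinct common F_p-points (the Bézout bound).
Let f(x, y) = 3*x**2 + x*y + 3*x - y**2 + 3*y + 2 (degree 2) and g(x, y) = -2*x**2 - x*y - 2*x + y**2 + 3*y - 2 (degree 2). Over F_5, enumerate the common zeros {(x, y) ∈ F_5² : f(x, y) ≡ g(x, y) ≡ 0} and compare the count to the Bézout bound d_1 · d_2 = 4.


Common zeros: ∅; count = 0; Bézout bound = 4.

deg(f) = 2, deg(g) = 2, so Bézout bound = 4.
Scan x ∈ F_5. For each x, list the y ∈ F_5 with f(x, y) ≡ 0 and those with g(x, y) ≡ 0 (mod 5); the common zeros in that column are the intersection.
  x = 0: f ≡ 0 at y ∈ ∅; g ≡ 0 at y ∈ ∅; common: ∅.
  x = 1: f ≡ 0 at y ∈ ∅; g ≡ 0 at y ∈ ∅; common: ∅.
  x = 2: f ≡ 0 at y ∈ {0}; g ≡ 0 at y ∈ ∅; common: ∅.
  x = 3: f ≡ 0 at y ∈ ∅; g ≡ 0 at y ∈ {1, 4}; common: ∅.
  x = 4: f ≡ 0 at y ∈ ∅; g ≡ 0 at y ∈ {2, 4}; common: ∅.
Collecting: common zeros = ∅, so the count is 0.
Comparison with the Bézout bound: 0 ≤ 4 = deg(f)·deg(g), as expected for curves with no common component (the affine F_5-count falls short of the bound because intersections may lie at infinity, over extension fields, or carry multiplicity).


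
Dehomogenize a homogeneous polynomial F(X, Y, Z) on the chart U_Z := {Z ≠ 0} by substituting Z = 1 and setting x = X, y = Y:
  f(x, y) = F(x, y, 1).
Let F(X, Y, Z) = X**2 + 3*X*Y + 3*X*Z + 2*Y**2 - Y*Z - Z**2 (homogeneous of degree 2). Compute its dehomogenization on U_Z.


f(x, y) = x**2 + 3*x*y + 3*x + 2*y**2 - y - 1

On U_Z we set Z = 1. Each monomial c·X^i·Y^j·Z^k in F becomes c·x^i·y^j·1^k = c·x^i·y^j.
Substituting Z = 1: F(X, Y, 1) = x**2 + 3*x*y + 3*x + 2*y**2 - y - 1.
Note: deg(f) ≤ deg(F) = 2; strict inequality happens when F is divisible by Z (lost terms).


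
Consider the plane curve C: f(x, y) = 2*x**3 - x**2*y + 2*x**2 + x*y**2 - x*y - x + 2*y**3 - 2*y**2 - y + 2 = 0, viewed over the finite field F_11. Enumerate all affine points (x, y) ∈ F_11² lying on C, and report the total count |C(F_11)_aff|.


Affine F_11-points: {(0, 7), (1, 2), (2, 9), (3, 7), (5, 0), (5, 7), (5, 8), (7, 4), (7, 5), (8, 4)}; count = 10.

For each of the 121 pairs (x, y) ∈ F_11², evaluate f(x, y) mod 11. Record the zeros.
  x = 0: [0↦2, 1↦1, 2↦8, 3↦2, 4↦6, 5↦10, 6↦4, 7↦0, 8↦10, 9↦2, 10↦10]  zeros at y ∈ {7}
  x = 1: [0↦5, 1↦3, 2↦0, 3↦8, 4↦6, 5↦6, 6↦9, 7↦5, 8↦6, 9↦2, 10↦5]  zeros at y ∈ {2}
  x = 2: [0↦2, 1↦8, 2↦4, 3↦2, 4↦3, 5↦8, 6↦7, 7↦1, 8↦2, 9↦0, 10↦7]  zeros at y ∈ {9}
  x = 3: [0↦5, 1↦6, 2↦10, 3↦7, 4↦9, 5↦6, 6↦10, 7↦0, 8↦10, 9↦8, 10↦6]  zeros at y ∈ {7}
  x = 4: [0↦4, 1↦9, 2↦8, 3↦2, 4↦3, 5↦1, 6↦8, 7↦3, 8↦9, 9↦5, 10↦3]  zeros at y ∈ ∅
  x = 5: [0↦0, 1↦7, 2↦10, 3↦10, 4↦8, 5↦5, 6↦2, 7↦0, 8↦0, 9↦3, 10↦10]  zeros at y ∈ {0, 7, 8}
  x = 6: [0↦5, 1↦1, 2↦6, 3↦10, 4↦3, 5↦8, 6↦4, 7↦3, 8↦6, 9↦3, 10↦6]  zeros at y ∈ ∅
  x = 7: [0↦9, 1↦3, 2↦8, 3↦3, 4↦0, 5↦0, 6↦4, 7↦2, 8↦6, 9↦6, 10↦3]  zeros at y ∈ {4, 5}
  x = 8: [0↦2, 1↦3, 2↦6, 3↦1, 4↦0, 5↦4, 6↦3, 7↦9, 8↦1, 9↦2, 10↦2]  zeros at y ∈ {4}
  x = 9: [0↦7, 1↦2, 2↦1, 3↦5, 4↦4, 5↦10, 6↦2, 7↦3, 8↦3, 9↦3, 10↦4]  zeros at y ∈ ∅
  x = 10: [0↦3, 1↦1, 2↦5, 3↦5, 4↦2, 5↦8, 6↦2, 7↦7, 8↦2, 9↦10, 10↦10]  zeros at y ∈ ∅
Collecting zeros: affine points = {(0, 7), (1, 2), (2, 9), (3, 7), (5, 0), (5, 7), (5, 8), (7, 4), (7, 5), (8, 4)}.
Total count |C(F_11)_aff| = 10.


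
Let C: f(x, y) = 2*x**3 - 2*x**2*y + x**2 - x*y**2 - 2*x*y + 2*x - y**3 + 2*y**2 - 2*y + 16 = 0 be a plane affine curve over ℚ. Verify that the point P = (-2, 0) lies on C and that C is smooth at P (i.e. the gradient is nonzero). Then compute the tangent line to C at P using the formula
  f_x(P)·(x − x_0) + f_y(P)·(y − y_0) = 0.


Tangent line at P: 22*x - 6*y + 44 = 0.

Step 1: f(-2, 0) = 0, so P lies on C.
Step 2: partial derivatives
  f_x(x, y) = 6*x**2 - 4*x*y + 2*x - y**2 - 2*y + 2, f_y(x, y) = -2*x**2 - 2*x*y - 2*x - 3*y**2 + 4*y - 2.
  f_x(P) = 22, f_y(P) = -6 (gradient nonzero, so P is smooth).
Step 3: tangent line at P: 22·(x − -2) + -6·(y − 0) = 0.
Expanding: 22*x - 6*y + 44 = 0.


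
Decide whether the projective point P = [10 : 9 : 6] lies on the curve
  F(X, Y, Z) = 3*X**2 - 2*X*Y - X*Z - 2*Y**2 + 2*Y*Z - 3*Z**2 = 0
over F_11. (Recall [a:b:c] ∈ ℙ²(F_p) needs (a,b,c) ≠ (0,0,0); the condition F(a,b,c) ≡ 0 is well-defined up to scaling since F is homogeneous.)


F(10,9,6) ≡ 8 (mod 11); P is NOT on the curve.

Evaluate F(10, 9, 6) term-by-term (mod 11).
  3*X**2 ↦ 3·100·1·1 = 300
  -2*X*Y ↦ -2·10·9·1 = -180
  -X*Z ↦ -1·10·1·6 = -60
  -2*Y**2 ↦ -2·1·81·1 = -162
  2*Y*Z ↦ 2·1·9·6 = 108
  -3*Z**2 ↦ -3·1·1·36 = -108
Sum: F(10, 9, 6) = (300) + (-180) + (-60) + (-162) + (108) + (-108) = -102.
Reducing mod 11: -102 ≡ 8 (mod 11).
Since F(a, b, c) ≡ 8 ≠ 0 (mod 11), P does NOT lie on the curve.


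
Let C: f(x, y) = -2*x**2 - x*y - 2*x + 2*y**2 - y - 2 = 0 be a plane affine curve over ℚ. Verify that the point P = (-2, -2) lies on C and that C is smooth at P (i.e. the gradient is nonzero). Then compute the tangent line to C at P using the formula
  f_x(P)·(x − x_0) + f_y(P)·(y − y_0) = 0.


Tangent line at P: 8*x - 7*y + 2 = 0.

Step 1: f(-2, -2) = 0, so P lies on C.
Step 2: partial derivatives
  f_x(x, y) = -4*x - y - 2, f_y(x, y) = -x + 4*y - 1.
  f_x(P) = 8, f_y(P) = -7 (gradient nonzero, so P is smooth).
Step 3: tangent line at P: 8·(x − -2) + -7·(y − -2) = 0.
Expanding: 8*x - 7*y + 2 = 0.


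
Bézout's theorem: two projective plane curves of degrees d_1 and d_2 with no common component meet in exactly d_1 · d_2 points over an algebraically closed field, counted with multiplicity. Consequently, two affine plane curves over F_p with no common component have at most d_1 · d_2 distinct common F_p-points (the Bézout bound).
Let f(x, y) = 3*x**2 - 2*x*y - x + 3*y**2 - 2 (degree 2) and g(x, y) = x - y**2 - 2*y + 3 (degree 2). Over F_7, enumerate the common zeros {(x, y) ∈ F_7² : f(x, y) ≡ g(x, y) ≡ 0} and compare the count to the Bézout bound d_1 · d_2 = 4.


Common zeros: {(4, 0), (4, 5)}; count = 2; Bézout bound = 4.

deg(f) = 2, deg(g) = 2, so Bézout bound = 4.
Scan x ∈ F_7. For each x, list the y ∈ F_7 with f(x, y) ≡ 0 and those with g(x, y) ≡ 0 (mod 7); the common zeros in that column are the intersection.
  x = 0: f ≡ 0 at y ∈ ∅; g ≡ 0 at y ∈ {1, 4}; common: ∅.
  x = 1: f ≡ 0 at y ∈ {0, 3}; g ≡ 0 at y ∈ ∅; common: ∅.
  x = 2: f ≡ 0 at y ∈ {1, 5}; g ≡ 0 at y ∈ ∅; common: ∅.
  x = 3: f ≡ 0 at y ∈ ∅; g ≡ 0 at y ∈ {6}; common: ∅.
  x = 4: f ≡ 0 at y ∈ {0, 5}; g ≡ 0 at y ∈ {0, 5}; common: {0, 5}.
  x = 5: f ≡ 0 at y ∈ ∅; g ≡ 0 at y ∈ {2, 3}; common: ∅.
  x = 6: f ≡ 0 at y ∈ {1, 3}; g ≡ 0 at y ∈ ∅; common: ∅.
Collecting: common zeros = {(4, 0), (4, 5)}, so the count is 2.
Comparison with the Bézout bound: 2 ≤ 4 = deg(f)·deg(g), as expected for curves with no common component (the affine F_7-count falls short of the bound because intersections may lie at infinity, over extension fields, or carry multiplicity).


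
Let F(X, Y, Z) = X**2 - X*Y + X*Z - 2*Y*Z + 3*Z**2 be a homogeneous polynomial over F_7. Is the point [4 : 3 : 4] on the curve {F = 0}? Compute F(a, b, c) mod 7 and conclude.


F(4,3,4) ≡ 2 (mod 7); P is NOT on the curve.

Evaluate F(4, 3, 4) term-by-term (mod 7).
  X**2 ↦ 1·16·1·1 = 16
  -X*Y ↦ -1·4·3·1 = -12
  X*Z ↦ 1·4·1·4 = 16
  -2*Y*Z ↦ -2·1·3·4 = -24
  3*Z**2 ↦ 3·1·1·16 = 48
Sum: F(4, 3, 4) = (16) + (-12) + (16) + (-24) + (48) = 44.
Reducing mod 7: 44 ≡ 2 (mod 7).
Since F(a, b, c) ≡ 2 ≠ 0 (mod 7), P does NOT lie on the curve.


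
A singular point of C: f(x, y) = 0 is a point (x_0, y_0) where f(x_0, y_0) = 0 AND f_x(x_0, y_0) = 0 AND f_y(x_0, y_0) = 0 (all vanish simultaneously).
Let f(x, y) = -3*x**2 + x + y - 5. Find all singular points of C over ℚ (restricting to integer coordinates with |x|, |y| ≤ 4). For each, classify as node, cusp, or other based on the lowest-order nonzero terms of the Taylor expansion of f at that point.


No singular points in the scanned grid; C is smooth there.

Compute partial derivatives:
  f_x = 1 - 6*x.
  f_y = 1.
f_y = 1 is a nonzero constant, so f_y never vanishes: no point (x, y) can satisfy f = f_x = f_y = 0. In particular no (x, y) ∈ {−4, ..., 4}² is singular; the curve is smooth.


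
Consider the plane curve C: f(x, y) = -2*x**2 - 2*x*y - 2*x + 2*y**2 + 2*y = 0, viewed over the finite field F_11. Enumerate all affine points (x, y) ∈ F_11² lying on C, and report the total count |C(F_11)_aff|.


Affine F_11-points: {(0, 0), (0, 10), (2, 3), (2, 9), (4, 1), (4, 2), (5, 1), (5, 3), (10, 0), (10, 9)}; count = 10.

For each of the 121 pairs (x, y) ∈ F_11², evaluate f(x, y) mod 11. Record the zeros.
  x = 0: [0↦0, 1↦4, 2↦1, 3↦2, 4↦7, 5↦5, 6↦7, 7↦2, 8↦1, 9↦4, 10↦0]  zeros at y ∈ {0, 10}
  x = 1: [0↦7, 1↦9, 2↦4, 3↦3, 4↦6, 5↦2, 6↦2, 7↦6, 8↦3, 9↦4, 10↦9]  zeros at y ∈ ∅
  x = 2: [0↦10, 1↦10, 2↦3, 3↦0, 4↦1, 5↦6, 6↦4, 7↦6, 8↦1, 9↦0, 10↦3]  zeros at y ∈ {3, 9}
  x = 3: [0↦9, 1↦7, 2↦9, 3↦4, 4↦3, 5↦6, 6↦2, 7↦2, 8↦6, 9↦3, 10↦4]  zeros at y ∈ ∅
  x = 4: [0↦4, 1↦0, 2↦0, 3↦4, 4↦1, 5↦2, 6↦7, 7↦5, 8↦7, 9↦2, 10↦1]  zeros at y ∈ {1, 2}
  x = 5: [0↦6, 1↦0, 2↦9, 3↦0, 4↦6, 5↦5, 6↦8, 7↦4, 8↦4, 9↦8, 10↦5]  zeros at y ∈ {1, 3}
  x = 6: [0↦4, 1↦7, 2↦3, 3↦3, 4↦7, 5↦4, 6↦5, 7↦10, 8↦8, 9↦10, 10↦5]  zeros at y ∈ ∅
  x = 7: [0↦9, 1↦10, 2↦4, 3↦2, 4↦4, 5↦10, 6↦9, 7↦1, 8↦8, 9↦8, 10↦1]  zeros at y ∈ ∅
  x = 8: [0↦10, 1↦9, 2↦1, 3↦8, 4↦8, 5↦1, 6↦9, 7↦10, 8↦4, 9↦2, 10↦4]  zeros at y ∈ ∅
  x = 9: [0↦7, 1↦4, 2↦5, 3↦10, 4↦8, 5↦10, 6↦5, 7↦4, 8↦7, 9↦3, 10↦3]  zeros at y ∈ ∅
  x = 10: [0↦0, 1↦6, 2↦5, 3↦8, 4↦4, 5↦4, 6↦8, 7↦5, 8↦6, 9↦0, 10↦9]  zeros at y ∈ {0, 9}
Collecting zeros: affine points = {(0, 0), (0, 10), (2, 3), (2, 9), (4, 1), (4, 2), (5, 1), (5, 3), (10, 0), (10, 9)}.
Total count |C(F_11)_aff| = 10.


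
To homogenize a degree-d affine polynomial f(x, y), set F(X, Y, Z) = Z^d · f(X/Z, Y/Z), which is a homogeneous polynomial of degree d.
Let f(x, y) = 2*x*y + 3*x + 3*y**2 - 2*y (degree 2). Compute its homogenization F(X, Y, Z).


F(X, Y, Z) = 2*X*Y + 3*X*Z + 3*Y**2 - 2*Y*Z

deg(f) = 2.
Substitute x = X/Z, y = Y/Z into f, then multiply by Z^2.
  monomial 2·x^1·y^1 ↦ 2·X^1·Y^1·Z^0.
  monomial 3·x^1·y^0 ↦ 3·X^1·Y^0·Z^1.
  monomial 3·x^0·y^2 ↦ 3·X^0·Y^2·Z^0.
  monomial -2·x^0·y^1 ↦ -2·X^0·Y^1·Z^1.
Collecting: F(X, Y, Z) = 2*X*Y + 3*X*Z + 3*Y**2 - 2*Y*Z.


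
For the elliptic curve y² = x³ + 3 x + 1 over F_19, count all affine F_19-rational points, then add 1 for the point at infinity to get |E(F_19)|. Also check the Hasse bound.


Affine points = {(0, 1), (0, 18), (1, 9), (1, 10), (4, 1), (4, 18), (6, 8), (6, 11), (7, 2), (7, 17), (8, 9), (8, 10), (9, 4), (9, 15), (10, 9), (10, 10), (11, 4), (11, 15), (12, 6), (12, 13), (15, 1), (15, 18), (17, 5), (17, 14), (18, 4), (18, 15)}; affine count = 26; |E(F_19)| = 27.

Discriminant check: Δ ∝ 4a³ + 27b² = 4·3³ + 27·1² = 4·27 + 27·1 ≡ 2 (mod 19). Nonzero ⇒ E is nonsingular.
For each x ∈ F_19, compute rhs = x³ + 3·x + 1 mod 19, then count y ∈ F_19 with y² ≡ rhs.
  x = 0: rhs = 1, matching y values: 1, 18 (2 points).
  x = 1: rhs = 5, matching y values: 9, 10 (2 points).
  x = 2: rhs = 15, matching y values: none (0 points).
  x = 3: rhs = 18, matching y values: none (0 points).
  x = 4: rhs = 1, matching y values: 1, 18 (2 points).
  x = 5: rhs = 8, matching y values: none (0 points).
  x = 6: rhs = 7, matching y values: 8, 11 (2 points).
  x = 7: rhs = 4, matching y values: 2, 17 (2 points).
  x = 8: rhs = 5, matching y values: 9, 10 (2 points).
  x = 9: rhs = 16, matching y values: 4, 15 (2 points).
  x = 10: rhs = 5, matching y values: 9, 10 (2 points).
  x = 11: rhs = 16, matching y values: 4, 15 (2 points).
  x = 12: rhs = 17, matching y values: 6, 13 (2 points).
  x = 13: rhs = 14, matching y values: none (0 points).
  x = 14: rhs = 13, matching y values: none (0 points).
  x = 15: rhs = 1, matching y values: 1, 18 (2 points).
  x = 16: rhs = 3, matching y values: none (0 points).
  x = 17: rhs = 6, matching y values: 5, 14 (2 points).
  x = 18: rhs = 16, matching y values: 4, 15 (2 points).
Total affine count: 26.
Full point count |E(F_19)| = 26 + 1 = 27.
Hasse bound: |27 − (19+1)| = |7| = 7 ≤ 2√19 ≈ 8.7178 ✓.


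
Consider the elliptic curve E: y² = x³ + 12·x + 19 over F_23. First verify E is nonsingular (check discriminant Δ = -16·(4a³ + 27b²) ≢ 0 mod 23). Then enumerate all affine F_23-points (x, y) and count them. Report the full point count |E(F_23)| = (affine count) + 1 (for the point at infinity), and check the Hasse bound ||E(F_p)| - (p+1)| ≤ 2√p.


Affine points = {(1, 3), (1, 20), (3, 6), (3, 17), (4, 4), (4, 19), (6, 10), (6, 13), (7, 3), (7, 20), (8, 11), (8, 12), (10, 9), (10, 14), (13, 7), (13, 16), (15, 3), (15, 20), (16, 11), (16, 12), (18, 8), (18, 15), (20, 5), (20, 18), (22, 11), (22, 12)}; affine count = 26; |E(F_23)| = 27.

Discriminant check: Δ ∝ 4a³ + 27b² = 4·12³ + 27·19² = 4·1728 + 27·361 ≡ 7 (mod 23). Nonzero ⇒ E is nonsingular.
For each x ∈ F_23, compute rhs = x³ + 12·x + 19 mod 23, then count y ∈ F_23 with y² ≡ rhs.
  x = 0: rhs = 19, matching y values: none (0 points).
  x = 1: rhs = 9, matching y values: 3, 20 (2 points).
  x = 2: rhs = 5, matching y values: none (0 points).
  x = 3: rhs = 13, matching y values: 6, 17 (2 points).
  x = 4: rhs = 16, matching y values: 4, 19 (2 points).
  x = 5: rhs = 20, matching y values: none (0 points).
  x = 6: rhs = 8, matching y values: 10, 13 (2 points).
  x = 7: rhs = 9, matching y values: 3, 20 (2 points).
  x = 8: rhs = 6, matching y values: 11, 12 (2 points).
  x = 9: rhs = 5, matching y values: none (0 points).
  x = 10: rhs = 12, matching y values: 9, 14 (2 points).
  x = 11: rhs = 10, matching y values: none (0 points).
  x = 12: rhs = 5, matching y values: none (0 points).
  x = 13: rhs = 3, matching y values: 7, 16 (2 points).
  x = 14: rhs = 10, matching y values: none (0 points).
  x = 15: rhs = 9, matching y values: 3, 20 (2 points).
  x = 16: rhs = 6, matching y values: 11, 12 (2 points).
  x = 17: rhs = 7, matching y values: none (0 points).
  x = 18: rhs = 18, matching y values: 8, 15 (2 points).
  x = 19: rhs = 22, matching y values: none (0 points).
  x = 20: rhs = 2, matching y values: 5, 18 (2 points).
  x = 21: rhs = 10, matching y values: none (0 points).
  x = 22: rhs = 6, matching y values: 11, 12 (2 points).
Total affine count: 26.
Full point count |E(F_23)| = 26 + 1 = 27.
Hasse bound: |27 − (23+1)| = |3| = 3 ≤ 2√23 ≈ 9.5917 ✓.


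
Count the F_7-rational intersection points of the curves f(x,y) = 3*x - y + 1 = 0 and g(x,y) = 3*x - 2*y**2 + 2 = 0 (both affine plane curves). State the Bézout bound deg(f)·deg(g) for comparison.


Common zeros: {(0, 1), (3, 3)}; count = 2; Bézout bound = 2.

deg(f) = 1, deg(g) = 2, so Bézout bound = 2.
Scan x ∈ F_7. For each x, list the y ∈ F_7 with f(x, y) ≡ 0 and those with g(x, y) ≡ 0 (mod 7); the common zeros in that column are the intersection.
  x = 0: f ≡ 0 at y ∈ {1}; g ≡ 0 at y ∈ {1, 6}; common: {1}.
  x = 1: f ≡ 0 at y ∈ {4}; g ≡ 0 at y ∈ ∅; common: ∅.
  x = 2: f ≡ 0 at y ∈ {0}; g ≡ 0 at y ∈ {2, 5}; common: ∅.
  x = 3: f ≡ 0 at y ∈ {3}; g ≡ 0 at y ∈ {3, 4}; common: {3}.
  x = 4: f ≡ 0 at y ∈ {6}; g ≡ 0 at y ∈ {0}; common: ∅.
  x = 5: f ≡ 0 at y ∈ {2}; g ≡ 0 at y ∈ ∅; common: ∅.
  x = 6: f ≡ 0 at y ∈ {5}; g ≡ 0 at y ∈ ∅; common: ∅.
Collecting: common zeros = {(0, 1), (3, 3)}, so the count is 2.
Comparison with the Bézout bound: 2 ≤ 2 = deg(f)·deg(g), as expected for curves with no common component (the bound is attained).


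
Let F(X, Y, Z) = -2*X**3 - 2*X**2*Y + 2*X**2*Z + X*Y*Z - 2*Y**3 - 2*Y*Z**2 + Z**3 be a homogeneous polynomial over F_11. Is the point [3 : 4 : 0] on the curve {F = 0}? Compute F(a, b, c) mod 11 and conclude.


F(3,4,0) ≡ 10 (mod 11); P is NOT on the curve.

Evaluate F(3, 4, 0) term-by-term (mod 11).
  -2*X**3 ↦ -2·27·1·1 = -54
  -2*X**2*Y ↦ -2·9·4·1 = -72
  2*X**2*Z ↦ 2·9·1·0 = 0
  X*Y*Z ↦ 1·3·4·0 = 0
  -2*Y**3 ↦ -2·1·64·1 = -128
  -2*Y*Z**2 ↦ -2·1·4·0 = 0
  Z**3 ↦ 1·1·1·0 = 0
Sum: F(3, 4, 0) = (-54) + (-72) + (0) + (0) + (-128) + (0) + (0) = -254.
Reducing mod 11: -254 ≡ 10 (mod 11).
Since F(a, b, c) ≡ 10 ≠ 0 (mod 11), P does NOT lie on the curve.


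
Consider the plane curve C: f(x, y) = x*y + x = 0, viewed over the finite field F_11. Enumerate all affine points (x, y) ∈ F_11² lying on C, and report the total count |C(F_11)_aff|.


Affine F_11-points: {(0, 0), (0, 1), (0, 2), (0, 3), (0, 4), (0, 5), (0, 6), (0, 7), (0, 8), (0, 9), (0, 10), (1, 10), (2, 10), (3, 10), (4, 10), (5, 10), (6, 10), (7, 10), (8, 10), (9, 10), (10, 10)}; count = 21.

For each of the 121 pairs (x, y) ∈ F_11², evaluate f(x, y) mod 11. Record the zeros.
  x = 0: [0↦0, 1↦0, 2↦0, 3↦0, 4↦0, 5↦0, 6↦0, 7↦0, 8↦0, 9↦0, 10↦0]  zeros at y ∈ {0, 1, 2, 3, 4, 5, 6, 7, 8, 9, 10}
  x = 1: [0↦1, 1↦2, 2↦3, 3↦4, 4↦5, 5↦6, 6↦7, 7↦8, 8↦9, 9↦10, 10↦0]  zeros at y ∈ {10}
  x = 2: [0↦2, 1↦4, 2↦6, 3↦8, 4↦10, 5↦1, 6↦3, 7↦5, 8↦7, 9↦9, 10↦0]  zeros at y ∈ {10}
  x = 3: [0↦3, 1↦6, 2↦9, 3↦1, 4↦4, 5↦7, 6↦10, 7↦2, 8↦5, 9↦8, 10↦0]  zeros at y ∈ {10}
  x = 4: [0↦4, 1↦8, 2↦1, 3↦5, 4↦9, 5↦2, 6↦6, 7↦10, 8↦3, 9↦7, 10↦0]  zeros at y ∈ {10}
  x = 5: [0↦5, 1↦10, 2↦4, 3↦9, 4↦3, 5↦8, 6↦2, 7↦7, 8↦1, 9↦6, 10↦0]  zeros at y ∈ {10}
  x = 6: [0↦6, 1↦1, 2↦7, 3↦2, 4↦8, 5↦3, 6↦9, 7↦4, 8↦10, 9↦5, 10↦0]  zeros at y ∈ {10}
  x = 7: [0↦7, 1↦3, 2↦10, 3↦6, 4↦2, 5↦9, 6↦5, 7↦1, 8↦8, 9↦4, 10↦0]  zeros at y ∈ {10}
  x = 8: [0↦8, 1↦5, 2↦2, 3↦10, 4↦7, 5↦4, 6↦1, 7↦9, 8↦6, 9↦3, 10↦0]  zeros at y ∈ {10}
  x = 9: [0↦9, 1↦7, 2↦5, 3↦3, 4↦1, 5↦10, 6↦8, 7↦6, 8↦4, 9↦2, 10↦0]  zeros at y ∈ {10}
  x = 10: [0↦10, 1↦9, 2↦8, 3↦7, 4↦6, 5↦5, 6↦4, 7↦3, 8↦2, 9↦1, 10↦0]  zeros at y ∈ {10}
Collecting zeros: affine points = {(0, 0), (0, 1), (0, 2), (0, 3), (0, 4), (0, 5), (0, 6), (0, 7), (0, 8), (0, 9), (0, 10), (1, 10), (2, 10), (3, 10), (4, 10), (5, 10), (6, 10), (7, 10), (8, 10), (9, 10), (10, 10)}.
Total count |C(F_11)_aff| = 21.


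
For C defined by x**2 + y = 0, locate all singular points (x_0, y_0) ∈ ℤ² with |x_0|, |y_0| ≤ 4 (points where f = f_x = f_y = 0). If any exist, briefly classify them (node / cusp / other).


No singular points in the scanned grid; C is smooth there.

Compute partial derivatives:
  f_x = 2*x.
  f_y = 1.
f_y = 1 is a nonzero constant, so f_y never vanishes: no point (x, y) can satisfy f = f_x = f_y = 0. In particular no (x, y) ∈ {−4, ..., 4}² is singular; the curve is smooth.


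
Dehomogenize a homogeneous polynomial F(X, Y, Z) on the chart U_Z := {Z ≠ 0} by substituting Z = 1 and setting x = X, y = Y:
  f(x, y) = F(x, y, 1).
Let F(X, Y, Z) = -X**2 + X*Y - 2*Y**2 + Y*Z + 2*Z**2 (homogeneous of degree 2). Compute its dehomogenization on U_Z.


f(x, y) = -x**2 + x*y - 2*y**2 + y + 2

On U_Z we set Z = 1. Each monomial c·X^i·Y^j·Z^k in F becomes c·x^i·y^j·1^k = c·x^i·y^j.
Substituting Z = 1: F(X, Y, 1) = -x**2 + x*y - 2*y**2 + y + 2.
Note: deg(f) ≤ deg(F) = 2; strict inequality happens when F is divisible by Z (lost terms).


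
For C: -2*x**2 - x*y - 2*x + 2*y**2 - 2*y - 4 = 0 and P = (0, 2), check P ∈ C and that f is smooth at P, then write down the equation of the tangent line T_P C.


Tangent line at P: -4*x + 6*y - 12 = 0.

Step 1: f(0, 2) = 0, so P lies on C.
Step 2: partial derivatives
  f_x(x, y) = -4*x - y - 2, f_y(x, y) = -x + 4*y - 2.
  f_x(P) = -4, f_y(P) = 6 (gradient nonzero, so P is smooth).
Step 3: tangent line at P: -4·(x − 0) + 6·(y − 2) = 0.
Expanding: -4*x + 6*y - 12 = 0.


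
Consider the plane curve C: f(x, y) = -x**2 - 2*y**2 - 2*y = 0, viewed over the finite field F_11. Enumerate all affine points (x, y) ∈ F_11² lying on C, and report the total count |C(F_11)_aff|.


Affine F_11-points: {(0, 0), (0, 10), (2, 4), (2, 6), (3, 3), (3, 7), (8, 3), (8, 7), (9, 4), (9, 6)}; count = 10.

For each of the 121 pairs (x, y) ∈ F_11², evaluate f(x, y) mod 11. Record the zeros.
  x = 0: [0↦0, 1↦7, 2↦10, 3↦9, 4↦4, 5↦6, 6↦4, 7↦9, 8↦10, 9↦7, 10↦0]  zeros at y ∈ {0, 10}
  x = 1: [0↦10, 1↦6, 2↦9, 3↦8, 4↦3, 5↦5, 6↦3, 7↦8, 8↦9, 9↦6, 10↦10]  zeros at y ∈ ∅
  x = 2: [0↦7, 1↦3, 2↦6, 3↦5, 4↦0, 5↦2, 6↦0, 7↦5, 8↦6, 9↦3, 10↦7]  zeros at y ∈ {4, 6}
  x = 3: [0↦2, 1↦9, 2↦1, 3↦0, 4↦6, 5↦8, 6↦6, 7↦0, 8↦1, 9↦9, 10↦2]  zeros at y ∈ {3, 7}
  x = 4: [0↦6, 1↦2, 2↦5, 3↦4, 4↦10, 5↦1, 6↦10, 7↦4, 8↦5, 9↦2, 10↦6]  zeros at y ∈ ∅
  x = 5: [0↦8, 1↦4, 2↦7, 3↦6, 4↦1, 5↦3, 6↦1, 7↦6, 8↦7, 9↦4, 10↦8]  zeros at y ∈ ∅
  x = 6: [0↦8, 1↦4, 2↦7, 3↦6, 4↦1, 5↦3, 6↦1, 7↦6, 8↦7, 9↦4, 10↦8]  zeros at y ∈ ∅
  x = 7: [0↦6, 1↦2, 2↦5, 3↦4, 4↦10, 5↦1, 6↦10, 7↦4, 8↦5, 9↦2, 10↦6]  zeros at y ∈ ∅
  x = 8: [0↦2, 1↦9, 2↦1, 3↦0, 4↦6, 5↦8, 6↦6, 7↦0, 8↦1, 9↦9, 10↦2]  zeros at y ∈ {3, 7}
  x = 9: [0↦7, 1↦3, 2↦6, 3↦5, 4↦0, 5↦2, 6↦0, 7↦5, 8↦6, 9↦3, 10↦7]  zeros at y ∈ {4, 6}
  x = 10: [0↦10, 1↦6, 2↦9, 3↦8, 4↦3, 5↦5, 6↦3, 7↦8, 8↦9, 9↦6, 10↦10]  zeros at y ∈ ∅
Collecting zeros: affine points = {(0, 0), (0, 10), (2, 4), (2, 6), (3, 3), (3, 7), (8, 3), (8, 7), (9, 4), (9, 6)}.
Total count |C(F_11)_aff| = 10.


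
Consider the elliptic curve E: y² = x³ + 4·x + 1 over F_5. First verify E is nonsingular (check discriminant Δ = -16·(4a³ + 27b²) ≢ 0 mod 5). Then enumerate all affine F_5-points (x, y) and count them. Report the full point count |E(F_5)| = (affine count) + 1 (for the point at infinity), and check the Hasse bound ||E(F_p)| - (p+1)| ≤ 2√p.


Affine points = {(0, 1), (0, 4), (1, 1), (1, 4), (3, 0), (4, 1), (4, 4)}; affine count = 7; |E(F_5)| = 8.

Discriminant check: Δ ∝ 4a³ + 27b² = 4·4³ + 27·1² = 4·64 + 27·1 ≡ 3 (mod 5). Nonzero ⇒ E is nonsingular.
For each x ∈ F_5, compute rhs = x³ + 4·x + 1 mod 5, then count y ∈ F_5 with y² ≡ rhs.
  x = 0: rhs = 1, matching y values: 1, 4 (2 points).
  x = 1: rhs = 1, matching y values: 1, 4 (2 points).
  x = 2: rhs = 2, matching y values: none (0 points).
  x = 3: rhs = 0, matching y values: 0 (1 points).
  x = 4: rhs = 1, matching y values: 1, 4 (2 points).
Total affine count: 7.
Full point count |E(F_5)| = 7 + 1 = 8.
Hasse bound: |8 − (5+1)| = |2| = 2 ≤ 2√5 ≈ 4.4721 ✓.


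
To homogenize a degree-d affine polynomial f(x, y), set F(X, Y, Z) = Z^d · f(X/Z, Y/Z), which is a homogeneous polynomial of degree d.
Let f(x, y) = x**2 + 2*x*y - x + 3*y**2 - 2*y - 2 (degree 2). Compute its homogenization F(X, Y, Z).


F(X, Y, Z) = X**2 + 2*X*Y - X*Z + 3*Y**2 - 2*Y*Z - 2*Z**2

deg(f) = 2.
Substitute x = X/Z, y = Y/Z into f, then multiply by Z^2.
  monomial 1·x^2·y^0 ↦ 1·X^2·Y^0·Z^0.
  monomial 2·x^1·y^1 ↦ 2·X^1·Y^1·Z^0.
  monomial -1·x^1·y^0 ↦ -1·X^1·Y^0·Z^1.
  monomial 3·x^0·y^2 ↦ 3·X^0·Y^2·Z^0.
  monomial -2·x^0·y^1 ↦ -2·X^0·Y^1·Z^1.
  monomial -2·x^0·y^0 ↦ -2·X^0·Y^0·Z^2.
Collecting: F(X, Y, Z) = X**2 + 2*X*Y - X*Z + 3*Y**2 - 2*Y*Z - 2*Z**2.


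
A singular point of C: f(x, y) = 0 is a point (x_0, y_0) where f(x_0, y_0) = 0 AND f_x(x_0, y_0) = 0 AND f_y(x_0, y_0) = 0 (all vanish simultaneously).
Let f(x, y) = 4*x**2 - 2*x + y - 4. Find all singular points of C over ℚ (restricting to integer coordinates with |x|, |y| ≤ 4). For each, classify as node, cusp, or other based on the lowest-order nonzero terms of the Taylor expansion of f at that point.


No singular points in the scanned grid; C is smooth there.

Compute partial derivatives:
  f_x = 8*x - 2.
  f_y = 1.
f_y = 1 is a nonzero constant, so f_y never vanishes: no point (x, y) can satisfy f = f_x = f_y = 0. In particular no (x, y) ∈ {−4, ..., 4}² is singular; the curve is smooth.


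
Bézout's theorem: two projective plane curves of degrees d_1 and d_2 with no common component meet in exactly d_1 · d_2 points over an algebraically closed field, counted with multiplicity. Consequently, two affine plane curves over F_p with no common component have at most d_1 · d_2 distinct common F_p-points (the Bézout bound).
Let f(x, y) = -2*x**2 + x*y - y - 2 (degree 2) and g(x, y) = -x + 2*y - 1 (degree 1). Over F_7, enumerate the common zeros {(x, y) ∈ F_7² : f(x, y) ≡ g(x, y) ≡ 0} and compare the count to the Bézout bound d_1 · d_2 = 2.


Common zeros: ∅; count = 0; Bézout bound = 2.

deg(f) = 2, deg(g) = 1, so Bézout bound = 2.
Scan x ∈ F_7. For each x, list the y ∈ F_7 with f(x, y) ≡ 0 and those with g(x, y) ≡ 0 (mod 7); the common zeros in that column are the intersection.
  x = 0: f ≡ 0 at y ∈ {5}; g ≡ 0 at y ∈ {4}; common: ∅.
  x = 1: f ≡ 0 at y ∈ ∅; g ≡ 0 at y ∈ {1}; common: ∅.
  x = 2: f ≡ 0 at y ∈ {3}; g ≡ 0 at y ∈ {5}; common: ∅.
  x = 3: f ≡ 0 at y ∈ {3}; g ≡ 0 at y ∈ {2}; common: ∅.
  x = 4: f ≡ 0 at y ∈ {2}; g ≡ 0 at y ∈ {6}; common: ∅.
  x = 5: f ≡ 0 at y ∈ {6}; g ≡ 0 at y ∈ {3}; common: ∅.
  x = 6: f ≡ 0 at y ∈ {5}; g ≡ 0 at y ∈ {0}; common: ∅.
Collecting: common zeros = ∅, so the count is 0.
Comparison with the Bézout bound: 0 ≤ 2 = deg(f)·deg(g), as expected for curves with no common component (the affine F_7-count falls short of the bound because intersections may lie at infinity, over extension fields, or carry multiplicity).


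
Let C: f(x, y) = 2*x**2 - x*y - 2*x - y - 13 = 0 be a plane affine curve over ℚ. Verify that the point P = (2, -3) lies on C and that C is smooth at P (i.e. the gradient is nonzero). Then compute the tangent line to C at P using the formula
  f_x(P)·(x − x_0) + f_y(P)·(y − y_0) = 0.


Tangent line at P: 9*x - 3*y - 27 = 0.

Step 1: f(2, -3) = 0, so P lies on C.
Step 2: partial derivatives
  f_x(x, y) = 4*x - y - 2, f_y(x, y) = -x - 1.
  f_x(P) = 9, f_y(P) = -3 (gradient nonzero, so P is smooth).
Step 3: tangent line at P: 9·(x − 2) + -3·(y − -3) = 0.
Expanding: 9*x - 3*y - 27 = 0.


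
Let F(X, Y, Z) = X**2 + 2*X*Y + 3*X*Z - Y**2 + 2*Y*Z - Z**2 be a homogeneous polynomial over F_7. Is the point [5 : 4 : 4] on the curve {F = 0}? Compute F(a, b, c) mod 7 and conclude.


F(5,4,4) ≡ 6 (mod 7); P is NOT on the curve.

Evaluate F(5, 4, 4) term-by-term (mod 7).
  X**2 ↦ 1·25·1·1 = 25
  2*X*Y ↦ 2·5·4·1 = 40
  3*X*Z ↦ 3·5·1·4 = 60
  -Y**2 ↦ -1·1·16·1 = -16
  2*Y*Z ↦ 2·1·4·4 = 32
  -Z**2 ↦ -1·1·1·16 = -16
Sum: F(5, 4, 4) = (25) + (40) + (60) + (-16) + (32) + (-16) = 125.
Reducing mod 7: 125 ≡ 6 (mod 7).
Since F(a, b, c) ≡ 6 ≠ 0 (mod 7), P does NOT lie on the curve.


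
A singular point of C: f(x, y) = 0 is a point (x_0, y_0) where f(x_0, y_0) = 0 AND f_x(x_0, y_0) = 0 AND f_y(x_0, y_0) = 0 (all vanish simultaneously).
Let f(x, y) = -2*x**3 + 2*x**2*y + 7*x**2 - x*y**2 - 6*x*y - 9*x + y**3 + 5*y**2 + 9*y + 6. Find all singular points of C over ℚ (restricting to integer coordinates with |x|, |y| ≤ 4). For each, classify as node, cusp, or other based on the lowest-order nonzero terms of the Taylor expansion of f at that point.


Singular points: {(1, -1)}; classification: node.

Compute partial derivatives:
  f_x = -6*x**2 + 4*x*y + 14*x - y**2 - 6*y - 9.
  f_y = 2*x**2 - 2*x*y - 6*x + 3*y**2 + 10*y + 9.
Scan x_0 ∈ {−4, ..., 4}. For each x_0, f_y(x_0, y) is a polynomial in y; find its integer roots y ∈ {−4, ..., 4}, then test f_x and f at those candidates.
  x = -4: f_y(-4, y) = 3*y**2 + 18*y + 65; no integer root y with |y| ≤ 4.
  x = -3: f_y(-3, y) = 3*y**2 + 16*y + 45; no integer root y with |y| ≤ 4.
  x = -2: f_y(-2, y) = 3*y**2 + 14*y + 29; no integer root y with |y| ≤ 4.
  x = -1: f_y(-1, y) = 3*y**2 + 12*y + 17; no integer root y with |y| ≤ 4.
  x = 0: f_y(0, y) = 3*y**2 + 10*y + 9; no integer root y with |y| ≤ 4.
  x = 1: f_y(1, y) = 3*y**2 + 8*y + 5; vanishes at y ∈ {-1}. (1, -1): f_x = 0, f = 0 — SINGULAR.
  x = 2: f_y(2, y) = 3*y**2 + 6*y + 5; no integer root y with |y| ≤ 4.
  x = 3: f_y(3, y) = 3*y**2 + 4*y + 9; no integer root y with |y| ≤ 4.
  x = 4: f_y(4, y) = 3*y**2 + 2*y + 17; no integer root y with |y| ≤ 4.
Only singular point on the grid: (1, -1).
Classify: substitute x = 1 + u, y = -1 + v and expand: f = -2*u**3 + 2*u**2*v - u**2 - u*v**2 + v**3 + v**2.
No constant or linear terms (consistent with a singular point). Quadratic part: -u**2 + v**2. Cubic part: -2*u**3 + 2*u**2*v - u*v**2 + v**3.
The quadratic part v**2 - u**2 = (v − u)(v + u) splits into two distinct linear factors, so there are two distinct tangent lines y − -1 = ±(x − 1) — this is a node (ordinary double point).
Classification: node.


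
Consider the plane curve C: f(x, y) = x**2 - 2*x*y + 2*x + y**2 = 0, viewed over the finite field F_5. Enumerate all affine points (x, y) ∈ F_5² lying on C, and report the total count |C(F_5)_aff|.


Affine F_5-points: {(0, 0), (2, 1), (2, 3), (3, 0), (3, 1)}; count = 5.

For each of the 25 pairs (x, y) ∈ F_5², evaluate f(x, y) mod 5. Record the zeros.
  x = 0: [0↦0, 1↦1, 2↦4, 3↦4, 4↦1]  zeros at y ∈ {0}
  x = 1: [0↦3, 1↦2, 2↦3, 3↦1, 4↦1]  zeros at y ∈ ∅
  x = 2: [0↦3, 1↦0, 2↦4, 3↦0, 4↦3]  zeros at y ∈ {1, 3}
  x = 3: [0↦0, 1↦0, 2↦2, 3↦1, 4↦2]  zeros at y ∈ {0, 1}
  x = 4: [0↦4, 1↦2, 2↦2, 3↦4, 4↦3]  zeros at y ∈ ∅
Collecting zeros: affine points = {(0, 0), (2, 1), (2, 3), (3, 0), (3, 1)}.
Total count |C(F_5)_aff| = 5.


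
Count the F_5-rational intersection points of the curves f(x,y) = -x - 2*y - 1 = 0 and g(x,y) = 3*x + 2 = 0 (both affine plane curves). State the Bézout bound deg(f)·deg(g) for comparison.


Common zeros: {(1, 4)}; count = 1; Bézout bound = 1.

deg(f) = 1, deg(g) = 1, so Bézout bound = 1.
Scan x ∈ F_5. For each x, list the y ∈ F_5 with f(x, y) ≡ 0 and those with g(x, y) ≡ 0 (mod 5); the common zeros in that column are the intersection.
  x = 0: f ≡ 0 at y ∈ {2}; g ≡ 0 at y ∈ ∅; common: ∅.
  x = 1: f ≡ 0 at y ∈ {4}; g ≡ 0 at y ∈ {0, 1, 2, 3, 4}; common: {4}.
  x = 2: f ≡ 0 at y ∈ {1}; g ≡ 0 at y ∈ ∅; common: ∅.
  x = 3: f ≡ 0 at y ∈ {3}; g ≡ 0 at y ∈ ∅; common: ∅.
  x = 4: f ≡ 0 at y ∈ {0}; g ≡ 0 at y ∈ ∅; common: ∅.
Collecting: common zeros = {(1, 4)}, so the count is 1.
Comparison with the Bézout bound: 1 ≤ 1 = deg(f)·deg(g), as expected for curves with no common component (the bound is attained).


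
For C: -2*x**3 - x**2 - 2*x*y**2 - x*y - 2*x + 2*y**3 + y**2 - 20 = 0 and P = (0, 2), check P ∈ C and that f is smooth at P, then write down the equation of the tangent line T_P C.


Tangent line at P: -12*x + 28*y - 56 = 0.

Step 1: f(0, 2) = 0, so P lies on C.
Step 2: partial derivatives
  f_x(x, y) = -6*x**2 - 2*x - 2*y**2 - y - 2, f_y(x, y) = -4*x*y - x + 6*y**2 + 2*y.
  f_x(P) = -12, f_y(P) = 28 (gradient nonzero, so P is smooth).
Step 3: tangent line at P: -12·(x − 0) + 28·(y − 2) = 0.
Expanding: -12*x + 28*y - 56 = 0.


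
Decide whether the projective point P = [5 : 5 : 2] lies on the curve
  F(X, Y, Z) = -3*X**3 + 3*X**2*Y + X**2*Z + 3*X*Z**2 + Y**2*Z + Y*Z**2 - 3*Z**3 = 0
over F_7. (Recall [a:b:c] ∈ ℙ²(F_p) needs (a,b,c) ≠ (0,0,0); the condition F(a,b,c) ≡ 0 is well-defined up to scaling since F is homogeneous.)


F(5,5,2) ≡ 2 (mod 7); P is NOT on the curve.

Evaluate F(5, 5, 2) term-by-term (mod 7).
  -3*X**3 ↦ -3·125·1·1 = -375
  3*X**2*Y ↦ 3·25·5·1 = 375
  X**2*Z ↦ 1·25·1·2 = 50
  3*X*Z**2 ↦ 3·5·1·4 = 60
  Y**2*Z ↦ 1·1·25·2 = 50
  Y*Z**2 ↦ 1·1·5·4 = 20
  -3*Z**3 ↦ -3·1·1·8 = -24
Sum: F(5, 5, 2) = (-375) + (375) + (50) + (60) + (50) + (20) + (-24) = 156.
Reducing mod 7: 156 ≡ 2 (mod 7).
Since F(a, b, c) ≡ 2 ≠ 0 (mod 7), P does NOT lie on the curve.


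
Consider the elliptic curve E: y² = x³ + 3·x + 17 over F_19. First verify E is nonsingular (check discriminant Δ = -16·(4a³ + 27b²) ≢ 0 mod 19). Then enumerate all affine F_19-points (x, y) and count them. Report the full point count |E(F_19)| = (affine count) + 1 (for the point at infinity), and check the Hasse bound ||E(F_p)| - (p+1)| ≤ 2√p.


Affine points = {(0, 6), (0, 13), (4, 6), (4, 13), (5, 9), (5, 10), (6, 2), (6, 17), (7, 1), (7, 18), (13, 7), (13, 12), (15, 6), (15, 13), (16, 0)}; affine count = 15; |E(F_19)| = 16.

Discriminant check: Δ ∝ 4a³ + 27b² = 4·3³ + 27·17² = 4·27 + 27·289 ≡ 7 (mod 19). Nonzero ⇒ E is nonsingular.
For each x ∈ F_19, compute rhs = x³ + 3·x + 17 mod 19, then count y ∈ F_19 with y² ≡ rhs.
  x = 0: rhs = 17, matching y values: 6, 13 (2 points).
  x = 1: rhs = 2, matching y values: none (0 points).
  x = 2: rhs = 12, matching y values: none (0 points).
  x = 3: rhs = 15, matching y values: none (0 points).
  x = 4: rhs = 17, matching y values: 6, 13 (2 points).
  x = 5: rhs = 5, matching y values: 9, 10 (2 points).
  x = 6: rhs = 4, matching y values: 2, 17 (2 points).
  x = 7: rhs = 1, matching y values: 1, 18 (2 points).
  x = 8: rhs = 2, matching y values: none (0 points).
  x = 9: rhs = 13, matching y values: none (0 points).
  x = 10: rhs = 2, matching y values: none (0 points).
  x = 11: rhs = 13, matching y values: none (0 points).
  x = 12: rhs = 14, matching y values: none (0 points).
  x = 13: rhs = 11, matching y values: 7, 12 (2 points).
  x = 14: rhs = 10, matching y values: none (0 points).
  x = 15: rhs = 17, matching y values: 6, 13 (2 points).
  x = 16: rhs = 0, matching y values: 0 (1 points).
  x = 17: rhs = 3, matching y values: none (0 points).
  x = 18: rhs = 13, matching y values: none (0 points).
Total affine count: 15.
Full point count |E(F_19)| = 15 + 1 = 16.
Hasse bound: |16 − (19+1)| = |-4| = 4 ≤ 2√19 ≈ 8.7178 ✓.


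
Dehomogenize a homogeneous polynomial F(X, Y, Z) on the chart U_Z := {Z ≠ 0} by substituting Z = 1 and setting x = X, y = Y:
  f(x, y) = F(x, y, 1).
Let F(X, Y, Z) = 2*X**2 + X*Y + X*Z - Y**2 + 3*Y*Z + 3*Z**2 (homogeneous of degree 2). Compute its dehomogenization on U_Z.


f(x, y) = 2*x**2 + x*y + x - y**2 + 3*y + 3

On U_Z we set Z = 1. Each monomial c·X^i·Y^j·Z^k in F becomes c·x^i·y^j·1^k = c·x^i·y^j.
Substituting Z = 1: F(X, Y, 1) = 2*x**2 + x*y + x - y**2 + 3*y + 3.
Note: deg(f) ≤ deg(F) = 2; strict inequality happens when F is divisible by Z (lost terms).


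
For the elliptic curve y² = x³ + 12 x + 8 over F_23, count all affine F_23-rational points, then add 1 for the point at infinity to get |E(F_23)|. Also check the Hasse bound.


Affine points = {(0, 10), (0, 13), (3, 5), (3, 18), (5, 3), (5, 20), (8, 8), (8, 15), (10, 1), (10, 22), (16, 8), (16, 15), (22, 8), (22, 15)}; affine count = 14; |E(F_23)| = 15.

Discriminant check: Δ ∝ 4a³ + 27b² = 4·12³ + 27·8² = 4·1728 + 27·64 ≡ 15 (mod 23). Nonzero ⇒ E is nonsingular.
For each x ∈ F_23, compute rhs = x³ + 12·x + 8 mod 23, then count y ∈ F_23 with y² ≡ rhs.
  x = 0: rhs = 8, matching y values: 10, 13 (2 points).
  x = 1: rhs = 21, matching y values: none (0 points).
  x = 2: rhs = 17, matching y values: none (0 points).
  x = 3: rhs = 2, matching y values: 5, 18 (2 points).
  x = 4: rhs = 5, matching y values: none (0 points).
  x = 5: rhs = 9, matching y values: 3, 20 (2 points).
  x = 6: rhs = 20, matching y values: none (0 points).
  x = 7: rhs = 21, matching y values: none (0 points).
  x = 8: rhs = 18, matching y values: 8, 15 (2 points).
  x = 9: rhs = 17, matching y values: none (0 points).
  x = 10: rhs = 1, matching y values: 1, 22 (2 points).
  x = 11: rhs = 22, matching y values: none (0 points).
  x = 12: rhs = 17, matching y values: none (0 points).
  x = 13: rhs = 15, matching y values: none (0 points).
  x = 14: rhs = 22, matching y values: none (0 points).
  x = 15: rhs = 21, matching y values: none (0 points).
  x = 16: rhs = 18, matching y values: 8, 15 (2 points).
  x = 17: rhs = 19, matching y values: none (0 points).
  x = 18: rhs = 7, matching y values: none (0 points).
  x = 19: rhs = 11, matching y values: none (0 points).
  x = 20: rhs = 14, matching y values: none (0 points).
  x = 21: rhs = 22, matching y values: none (0 points).
  x = 22: rhs = 18, matching y values: 8, 15 (2 points).
Total affine count: 14.
Full point count |E(F_23)| = 14 + 1 = 15.
Hasse bound: |15 − (23+1)| = |-9| = 9 ≤ 2√23 ≈ 9.5917 ✓.
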